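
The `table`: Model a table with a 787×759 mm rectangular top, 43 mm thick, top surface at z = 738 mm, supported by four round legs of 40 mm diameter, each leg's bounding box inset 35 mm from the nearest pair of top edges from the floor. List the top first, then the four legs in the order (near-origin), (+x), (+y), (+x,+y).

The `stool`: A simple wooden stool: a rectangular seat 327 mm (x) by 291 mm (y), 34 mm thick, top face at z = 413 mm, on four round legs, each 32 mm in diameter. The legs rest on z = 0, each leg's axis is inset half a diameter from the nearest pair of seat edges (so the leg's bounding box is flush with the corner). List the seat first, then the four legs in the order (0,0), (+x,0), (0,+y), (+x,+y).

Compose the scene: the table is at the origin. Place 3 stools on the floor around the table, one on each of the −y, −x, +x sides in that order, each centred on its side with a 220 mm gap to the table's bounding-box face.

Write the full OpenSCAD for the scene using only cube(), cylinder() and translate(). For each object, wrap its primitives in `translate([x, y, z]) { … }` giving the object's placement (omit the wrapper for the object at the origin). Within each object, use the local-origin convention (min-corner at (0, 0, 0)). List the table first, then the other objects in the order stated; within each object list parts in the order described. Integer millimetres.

translate([0, 0, 695]) cube([787, 759, 43]);
translate([55, 55, 0]) cylinder(h = 695, r = 20);
translate([732, 55, 0]) cylinder(h = 695, r = 20);
translate([55, 704, 0]) cylinder(h = 695, r = 20);
translate([732, 704, 0]) cylinder(h = 695, r = 20);
translate([230, -511, 0]) {
  translate([0, 0, 379]) cube([327, 291, 34]);
  translate([16, 16, 0]) cylinder(h = 379, r = 16);
  translate([311, 16, 0]) cylinder(h = 379, r = 16);
  translate([16, 275, 0]) cylinder(h = 379, r = 16);
  translate([311, 275, 0]) cylinder(h = 379, r = 16);
}
translate([-547, 234, 0]) {
  translate([0, 0, 379]) cube([327, 291, 34]);
  translate([16, 16, 0]) cylinder(h = 379, r = 16);
  translate([311, 16, 0]) cylinder(h = 379, r = 16);
  translate([16, 275, 0]) cylinder(h = 379, r = 16);
  translate([311, 275, 0]) cylinder(h = 379, r = 16);
}
translate([1007, 234, 0]) {
  translate([0, 0, 379]) cube([327, 291, 34]);
  translate([16, 16, 0]) cylinder(h = 379, r = 16);
  translate([311, 16, 0]) cylinder(h = 379, r = 16);
  translate([16, 275, 0]) cylinder(h = 379, r = 16);
  translate([311, 275, 0]) cylinder(h = 379, r = 16);
}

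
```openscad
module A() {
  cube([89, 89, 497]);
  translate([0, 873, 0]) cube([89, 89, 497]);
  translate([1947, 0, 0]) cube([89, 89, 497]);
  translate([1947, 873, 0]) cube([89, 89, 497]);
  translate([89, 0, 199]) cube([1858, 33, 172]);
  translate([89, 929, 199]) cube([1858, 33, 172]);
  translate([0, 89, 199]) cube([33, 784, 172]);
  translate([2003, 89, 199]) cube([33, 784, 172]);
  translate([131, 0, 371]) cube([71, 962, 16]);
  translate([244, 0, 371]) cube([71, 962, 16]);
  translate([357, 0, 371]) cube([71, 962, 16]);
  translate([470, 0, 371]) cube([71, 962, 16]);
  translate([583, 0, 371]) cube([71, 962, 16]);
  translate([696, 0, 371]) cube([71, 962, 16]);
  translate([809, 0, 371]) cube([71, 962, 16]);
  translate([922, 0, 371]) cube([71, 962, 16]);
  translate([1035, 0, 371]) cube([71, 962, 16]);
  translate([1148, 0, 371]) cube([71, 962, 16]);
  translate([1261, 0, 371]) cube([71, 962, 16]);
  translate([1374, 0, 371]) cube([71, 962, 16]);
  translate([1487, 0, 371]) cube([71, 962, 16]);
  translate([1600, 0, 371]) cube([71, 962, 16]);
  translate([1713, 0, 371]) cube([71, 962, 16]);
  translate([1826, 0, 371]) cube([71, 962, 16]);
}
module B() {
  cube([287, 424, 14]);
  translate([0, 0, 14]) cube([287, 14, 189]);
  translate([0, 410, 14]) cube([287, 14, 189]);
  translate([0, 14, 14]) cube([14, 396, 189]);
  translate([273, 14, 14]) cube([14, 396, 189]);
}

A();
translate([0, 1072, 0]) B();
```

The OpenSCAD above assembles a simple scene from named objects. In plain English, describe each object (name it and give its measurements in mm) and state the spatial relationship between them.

A is a bed frame 2036 mm long (x) by 962 mm wide (y). Four 89×89 mm corner posts, 497 mm tall, at the corners of the footprint. Four rails of 33 mm thickness and 172 mm height run between adjacent posts with their undersides at z = 199 mm, their outer faces flush with the outside of the frame (the two x-running rails run between the posts' inner faces; the two y-running rails run between the posts' inner faces). 16 slats, each 71 mm wide (x) and 16 mm thick, lie across the top of the two x-running rails, running the full 962 mm width of the frame in y; the slats are evenly spaced along x between the inner faces of the end posts with equal gaps (rounded down to the nearest mm) at the −x end and between each pair — any rounding remainder accumulates at the +x end.

B is an open-topped rectangular box: outside dimensions 287×424×203 mm, with a uniform wall and base thickness of 14 mm. The base is a full 287×424 slab on the floor; four walls sit on top of the base. The front and back walls (the −y and +y sides) span the full width; the two side walls fit between them.

The open box is on the floor beside the bed frame on its +y side.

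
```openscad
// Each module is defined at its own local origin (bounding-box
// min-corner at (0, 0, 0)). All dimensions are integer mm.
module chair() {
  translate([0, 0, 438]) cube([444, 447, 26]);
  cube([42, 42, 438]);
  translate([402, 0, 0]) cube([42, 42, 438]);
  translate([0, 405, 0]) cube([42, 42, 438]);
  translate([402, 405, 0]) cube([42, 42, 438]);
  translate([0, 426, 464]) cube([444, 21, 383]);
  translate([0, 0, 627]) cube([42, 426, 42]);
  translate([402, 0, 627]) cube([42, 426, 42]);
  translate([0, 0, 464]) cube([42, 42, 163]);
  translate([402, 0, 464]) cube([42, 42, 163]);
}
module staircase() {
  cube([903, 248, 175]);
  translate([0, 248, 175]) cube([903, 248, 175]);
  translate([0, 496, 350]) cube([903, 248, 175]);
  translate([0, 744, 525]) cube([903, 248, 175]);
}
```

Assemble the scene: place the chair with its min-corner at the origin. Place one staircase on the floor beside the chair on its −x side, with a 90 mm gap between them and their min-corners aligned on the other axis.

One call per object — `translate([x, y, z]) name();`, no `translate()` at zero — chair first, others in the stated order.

chair();
translate([-993, 0, 0]) staircase();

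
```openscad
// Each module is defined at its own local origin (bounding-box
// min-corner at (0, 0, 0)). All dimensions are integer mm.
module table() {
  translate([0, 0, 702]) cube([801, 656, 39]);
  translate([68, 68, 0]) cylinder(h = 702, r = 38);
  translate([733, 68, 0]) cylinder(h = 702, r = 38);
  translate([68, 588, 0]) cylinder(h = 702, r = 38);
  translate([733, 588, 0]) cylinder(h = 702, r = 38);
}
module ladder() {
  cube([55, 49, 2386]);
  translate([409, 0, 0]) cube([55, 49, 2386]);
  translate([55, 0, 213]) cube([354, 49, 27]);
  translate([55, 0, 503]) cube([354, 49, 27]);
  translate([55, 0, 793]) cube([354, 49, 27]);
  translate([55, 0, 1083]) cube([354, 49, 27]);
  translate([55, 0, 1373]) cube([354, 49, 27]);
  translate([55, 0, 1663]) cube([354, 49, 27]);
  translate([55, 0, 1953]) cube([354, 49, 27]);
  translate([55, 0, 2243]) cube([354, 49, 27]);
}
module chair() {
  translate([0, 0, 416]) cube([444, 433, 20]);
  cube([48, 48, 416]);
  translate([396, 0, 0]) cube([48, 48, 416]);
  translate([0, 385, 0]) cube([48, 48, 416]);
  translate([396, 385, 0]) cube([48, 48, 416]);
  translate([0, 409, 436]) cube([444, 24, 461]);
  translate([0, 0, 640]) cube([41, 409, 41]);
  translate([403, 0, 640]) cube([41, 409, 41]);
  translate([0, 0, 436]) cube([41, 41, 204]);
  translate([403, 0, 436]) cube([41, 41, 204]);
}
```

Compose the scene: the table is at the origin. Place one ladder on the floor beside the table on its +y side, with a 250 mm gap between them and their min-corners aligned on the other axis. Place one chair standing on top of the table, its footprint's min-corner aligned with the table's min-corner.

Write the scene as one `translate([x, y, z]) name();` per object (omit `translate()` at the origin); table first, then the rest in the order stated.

table();
translate([0, 906, 0]) ladder();
translate([0, 0, 741]) chair();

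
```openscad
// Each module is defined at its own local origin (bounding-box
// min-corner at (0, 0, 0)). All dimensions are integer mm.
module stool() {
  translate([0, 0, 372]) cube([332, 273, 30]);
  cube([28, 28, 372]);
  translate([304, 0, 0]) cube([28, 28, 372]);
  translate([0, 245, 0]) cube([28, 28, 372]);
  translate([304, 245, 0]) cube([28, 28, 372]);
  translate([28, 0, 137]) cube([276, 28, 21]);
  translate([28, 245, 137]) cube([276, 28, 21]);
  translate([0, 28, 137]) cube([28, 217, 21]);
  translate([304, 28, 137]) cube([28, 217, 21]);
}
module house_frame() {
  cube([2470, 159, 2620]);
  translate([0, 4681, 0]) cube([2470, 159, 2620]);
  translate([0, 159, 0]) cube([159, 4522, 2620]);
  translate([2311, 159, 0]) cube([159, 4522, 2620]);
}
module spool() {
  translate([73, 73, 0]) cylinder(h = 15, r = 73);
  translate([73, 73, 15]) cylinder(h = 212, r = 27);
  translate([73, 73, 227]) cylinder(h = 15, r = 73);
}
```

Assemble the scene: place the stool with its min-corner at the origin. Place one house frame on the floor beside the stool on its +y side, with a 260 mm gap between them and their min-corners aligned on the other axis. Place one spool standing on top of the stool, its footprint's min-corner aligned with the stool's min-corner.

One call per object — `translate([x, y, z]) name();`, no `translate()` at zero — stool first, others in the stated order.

stool();
translate([0, 533, 0]) house_frame();
translate([0, 0, 402]) spool();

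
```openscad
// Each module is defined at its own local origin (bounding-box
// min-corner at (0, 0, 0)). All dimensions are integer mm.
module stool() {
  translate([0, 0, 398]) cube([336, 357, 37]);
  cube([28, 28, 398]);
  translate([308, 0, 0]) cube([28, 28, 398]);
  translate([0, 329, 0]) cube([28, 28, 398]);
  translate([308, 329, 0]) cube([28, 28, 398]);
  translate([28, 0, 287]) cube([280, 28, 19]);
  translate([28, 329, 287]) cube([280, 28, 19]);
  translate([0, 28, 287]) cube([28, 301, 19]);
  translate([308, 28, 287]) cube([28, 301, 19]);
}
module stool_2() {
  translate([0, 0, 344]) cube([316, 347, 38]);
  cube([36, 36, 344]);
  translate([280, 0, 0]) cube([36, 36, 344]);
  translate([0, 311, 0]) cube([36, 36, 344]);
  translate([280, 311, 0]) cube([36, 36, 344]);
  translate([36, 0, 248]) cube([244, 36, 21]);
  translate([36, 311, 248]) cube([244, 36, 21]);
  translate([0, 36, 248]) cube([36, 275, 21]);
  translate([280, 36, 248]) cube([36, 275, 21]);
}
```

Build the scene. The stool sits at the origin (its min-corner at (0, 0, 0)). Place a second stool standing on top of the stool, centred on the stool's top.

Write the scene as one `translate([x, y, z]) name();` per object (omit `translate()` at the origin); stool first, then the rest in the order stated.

stool();
translate([10, 5, 435]) stool_2();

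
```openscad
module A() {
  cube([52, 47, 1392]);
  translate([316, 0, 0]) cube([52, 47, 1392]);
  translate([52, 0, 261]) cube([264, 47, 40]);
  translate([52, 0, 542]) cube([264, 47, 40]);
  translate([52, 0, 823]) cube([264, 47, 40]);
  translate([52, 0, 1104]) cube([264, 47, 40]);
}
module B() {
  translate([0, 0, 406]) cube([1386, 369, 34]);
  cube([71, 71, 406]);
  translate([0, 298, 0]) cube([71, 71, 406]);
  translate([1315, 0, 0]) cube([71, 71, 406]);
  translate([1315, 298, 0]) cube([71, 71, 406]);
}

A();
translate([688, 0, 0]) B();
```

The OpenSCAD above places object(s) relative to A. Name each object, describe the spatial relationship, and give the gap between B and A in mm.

A is a ladder. B is a bench. The bench is on the floor beside the ladder on its +x side. The gap between the bench and the ladder is 320 mm.

The bench's nearest face is 320 mm from the ladder's +x face.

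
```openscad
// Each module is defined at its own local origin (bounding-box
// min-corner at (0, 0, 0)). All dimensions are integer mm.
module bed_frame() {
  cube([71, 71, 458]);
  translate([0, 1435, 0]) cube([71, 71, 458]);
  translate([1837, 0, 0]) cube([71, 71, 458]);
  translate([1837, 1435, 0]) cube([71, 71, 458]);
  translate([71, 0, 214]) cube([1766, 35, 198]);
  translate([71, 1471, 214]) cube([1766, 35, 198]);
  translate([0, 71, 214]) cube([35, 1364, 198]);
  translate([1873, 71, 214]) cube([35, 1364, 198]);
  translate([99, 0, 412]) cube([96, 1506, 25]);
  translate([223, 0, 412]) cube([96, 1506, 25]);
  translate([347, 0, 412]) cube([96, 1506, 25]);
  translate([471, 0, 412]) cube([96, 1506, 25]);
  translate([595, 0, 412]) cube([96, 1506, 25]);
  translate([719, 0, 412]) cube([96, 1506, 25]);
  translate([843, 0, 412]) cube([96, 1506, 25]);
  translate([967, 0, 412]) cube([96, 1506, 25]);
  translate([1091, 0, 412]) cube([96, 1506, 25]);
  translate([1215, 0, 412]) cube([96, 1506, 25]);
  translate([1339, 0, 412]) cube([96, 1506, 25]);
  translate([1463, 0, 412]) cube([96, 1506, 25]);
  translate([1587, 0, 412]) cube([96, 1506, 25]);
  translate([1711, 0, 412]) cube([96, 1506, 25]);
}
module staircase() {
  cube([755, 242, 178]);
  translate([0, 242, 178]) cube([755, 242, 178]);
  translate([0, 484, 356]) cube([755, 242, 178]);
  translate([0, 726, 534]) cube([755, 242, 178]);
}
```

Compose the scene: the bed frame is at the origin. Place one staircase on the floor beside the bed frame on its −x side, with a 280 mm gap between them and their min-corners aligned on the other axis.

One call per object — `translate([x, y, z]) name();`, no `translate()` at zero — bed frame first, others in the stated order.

bed_frame();
translate([-1035, 0, 0]) staircase();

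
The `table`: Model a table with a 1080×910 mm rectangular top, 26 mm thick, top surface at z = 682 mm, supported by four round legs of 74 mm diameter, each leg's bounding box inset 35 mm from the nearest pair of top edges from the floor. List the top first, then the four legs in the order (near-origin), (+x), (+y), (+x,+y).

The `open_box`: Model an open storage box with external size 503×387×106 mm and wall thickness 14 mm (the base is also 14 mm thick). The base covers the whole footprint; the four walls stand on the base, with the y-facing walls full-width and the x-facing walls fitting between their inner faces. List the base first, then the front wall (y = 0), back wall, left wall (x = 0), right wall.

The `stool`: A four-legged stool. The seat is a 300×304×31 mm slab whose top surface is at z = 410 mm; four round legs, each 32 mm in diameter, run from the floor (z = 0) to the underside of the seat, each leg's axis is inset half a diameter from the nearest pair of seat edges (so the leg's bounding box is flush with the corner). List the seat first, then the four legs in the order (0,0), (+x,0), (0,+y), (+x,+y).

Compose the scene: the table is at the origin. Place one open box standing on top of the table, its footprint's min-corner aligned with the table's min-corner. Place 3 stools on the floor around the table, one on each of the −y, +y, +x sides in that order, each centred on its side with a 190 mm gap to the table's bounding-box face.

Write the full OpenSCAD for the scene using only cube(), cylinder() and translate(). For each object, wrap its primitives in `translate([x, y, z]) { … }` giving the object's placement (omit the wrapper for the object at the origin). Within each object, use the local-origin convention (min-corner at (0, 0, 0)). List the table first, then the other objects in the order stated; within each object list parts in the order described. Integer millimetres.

translate([0, 0, 656]) cube([1080, 910, 26]);
translate([72, 72, 0]) cylinder(h = 656, r = 37);
translate([1008, 72, 0]) cylinder(h = 656, r = 37);
translate([72, 838, 0]) cylinder(h = 656, r = 37);
translate([1008, 838, 0]) cylinder(h = 656, r = 37);
translate([0, 0, 682]) {
  cube([503, 387, 14]);
  translate([0, 0, 14]) cube([503, 14, 92]);
  translate([0, 373, 14]) cube([503, 14, 92]);
  translate([0, 14, 14]) cube([14, 359, 92]);
  translate([489, 14, 14]) cube([14, 359, 92]);
}
translate([390, -494, 0]) {
  translate([0, 0, 379]) cube([300, 304, 31]);
  translate([16, 16, 0]) cylinder(h = 379, r = 16);
  translate([284, 16, 0]) cylinder(h = 379, r = 16);
  translate([16, 288, 0]) cylinder(h = 379, r = 16);
  translate([284, 288, 0]) cylinder(h = 379, r = 16);
}
translate([390, 1100, 0]) {
  translate([0, 0, 379]) cube([300, 304, 31]);
  translate([16, 16, 0]) cylinder(h = 379, r = 16);
  translate([284, 16, 0]) cylinder(h = 379, r = 16);
  translate([16, 288, 0]) cylinder(h = 379, r = 16);
  translate([284, 288, 0]) cylinder(h = 379, r = 16);
}
translate([1270, 303, 0]) {
  translate([0, 0, 379]) cube([300, 304, 31]);
  translate([16, 16, 0]) cylinder(h = 379, r = 16);
  translate([284, 16, 0]) cylinder(h = 379, r = 16);
  translate([16, 288, 0]) cylinder(h = 379, r = 16);
  translate([284, 288, 0]) cylinder(h = 379, r = 16);
}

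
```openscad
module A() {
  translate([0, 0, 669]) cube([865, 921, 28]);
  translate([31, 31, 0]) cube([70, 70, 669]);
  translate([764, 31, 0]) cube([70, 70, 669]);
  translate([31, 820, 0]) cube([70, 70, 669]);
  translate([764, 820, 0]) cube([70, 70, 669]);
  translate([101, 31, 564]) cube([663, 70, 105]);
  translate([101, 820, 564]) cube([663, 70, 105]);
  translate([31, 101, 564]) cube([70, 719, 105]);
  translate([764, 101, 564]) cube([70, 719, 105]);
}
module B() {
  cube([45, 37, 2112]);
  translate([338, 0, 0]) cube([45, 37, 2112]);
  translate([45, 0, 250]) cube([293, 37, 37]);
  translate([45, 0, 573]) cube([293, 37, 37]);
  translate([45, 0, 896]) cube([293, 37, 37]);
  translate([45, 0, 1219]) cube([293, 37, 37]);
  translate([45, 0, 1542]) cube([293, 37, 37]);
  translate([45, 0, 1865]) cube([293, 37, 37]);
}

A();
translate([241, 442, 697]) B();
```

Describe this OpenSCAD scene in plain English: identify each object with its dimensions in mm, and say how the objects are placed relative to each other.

A is a table with a 865×921 mm rectangular top, 28 mm thick, top surface at z = 697 mm, supported by four 70×70 mm square legs, each inset 31 mm from the nearest pair of top edges, running from the floor. Four apron rails, 70 mm thick and 105 mm tall, run between adjacent legs with their top edges flush with the underside of the top and their outer faces flush with the legs' outer faces.

B is a straight ladder. Two 45×37 mm vertical rails, 2112 mm tall, stand 383 mm apart (outside-to-outside) with their front faces coplanar on the −y side. 6 rungs, each 37 mm deep and 37 mm tall, span between the inner faces of the rails, front faces flush with the rails. The lowest rung's underside is at z = 250 mm and rungs are spaced 323 mm apart (underside to underside).

The ladder is on top of the table, centred.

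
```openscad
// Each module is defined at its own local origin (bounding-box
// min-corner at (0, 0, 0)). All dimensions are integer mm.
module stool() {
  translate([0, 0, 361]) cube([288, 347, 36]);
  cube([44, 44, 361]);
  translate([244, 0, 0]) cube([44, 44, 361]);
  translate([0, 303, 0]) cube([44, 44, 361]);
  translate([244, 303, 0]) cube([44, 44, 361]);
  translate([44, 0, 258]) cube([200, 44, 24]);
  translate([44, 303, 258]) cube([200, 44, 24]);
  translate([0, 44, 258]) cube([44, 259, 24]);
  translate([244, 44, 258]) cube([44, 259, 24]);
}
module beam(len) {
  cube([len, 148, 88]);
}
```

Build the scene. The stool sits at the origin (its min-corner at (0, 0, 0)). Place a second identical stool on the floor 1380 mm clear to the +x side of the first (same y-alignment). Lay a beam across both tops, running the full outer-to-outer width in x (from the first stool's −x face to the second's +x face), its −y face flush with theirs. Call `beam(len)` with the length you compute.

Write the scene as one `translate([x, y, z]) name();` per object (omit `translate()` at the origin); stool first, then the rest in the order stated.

stool();
translate([1668, 0, 0]) stool();
translate([0, 0, 397]) beam(1956);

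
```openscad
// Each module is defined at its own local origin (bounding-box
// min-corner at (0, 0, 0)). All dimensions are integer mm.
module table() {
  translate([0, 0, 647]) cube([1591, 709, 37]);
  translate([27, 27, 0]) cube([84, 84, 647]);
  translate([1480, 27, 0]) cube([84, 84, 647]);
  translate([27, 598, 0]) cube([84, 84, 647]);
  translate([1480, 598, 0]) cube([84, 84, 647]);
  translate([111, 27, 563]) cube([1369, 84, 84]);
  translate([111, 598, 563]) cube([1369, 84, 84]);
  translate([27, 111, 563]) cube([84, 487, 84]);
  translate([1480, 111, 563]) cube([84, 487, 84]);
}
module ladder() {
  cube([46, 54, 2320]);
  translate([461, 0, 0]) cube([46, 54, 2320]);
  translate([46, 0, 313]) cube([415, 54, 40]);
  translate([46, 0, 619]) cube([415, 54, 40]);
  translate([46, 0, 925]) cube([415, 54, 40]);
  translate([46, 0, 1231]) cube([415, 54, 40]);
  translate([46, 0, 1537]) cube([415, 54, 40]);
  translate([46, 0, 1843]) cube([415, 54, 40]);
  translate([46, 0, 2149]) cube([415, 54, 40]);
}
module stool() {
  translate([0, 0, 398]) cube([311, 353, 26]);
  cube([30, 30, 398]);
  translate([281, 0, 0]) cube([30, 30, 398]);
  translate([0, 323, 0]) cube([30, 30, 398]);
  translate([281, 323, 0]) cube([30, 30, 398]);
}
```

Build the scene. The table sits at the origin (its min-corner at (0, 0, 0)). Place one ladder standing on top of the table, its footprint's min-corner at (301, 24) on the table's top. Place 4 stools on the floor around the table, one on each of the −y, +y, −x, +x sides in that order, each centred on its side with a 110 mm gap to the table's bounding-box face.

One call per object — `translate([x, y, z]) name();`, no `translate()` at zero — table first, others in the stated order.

table();
translate([301, 24, 684]) ladder();
translate([640, -463, 0]) stool();
translate([640, 819, 0]) stool();
translate([-421, 178, 0]) stool();
translate([1701, 178, 0]) stool();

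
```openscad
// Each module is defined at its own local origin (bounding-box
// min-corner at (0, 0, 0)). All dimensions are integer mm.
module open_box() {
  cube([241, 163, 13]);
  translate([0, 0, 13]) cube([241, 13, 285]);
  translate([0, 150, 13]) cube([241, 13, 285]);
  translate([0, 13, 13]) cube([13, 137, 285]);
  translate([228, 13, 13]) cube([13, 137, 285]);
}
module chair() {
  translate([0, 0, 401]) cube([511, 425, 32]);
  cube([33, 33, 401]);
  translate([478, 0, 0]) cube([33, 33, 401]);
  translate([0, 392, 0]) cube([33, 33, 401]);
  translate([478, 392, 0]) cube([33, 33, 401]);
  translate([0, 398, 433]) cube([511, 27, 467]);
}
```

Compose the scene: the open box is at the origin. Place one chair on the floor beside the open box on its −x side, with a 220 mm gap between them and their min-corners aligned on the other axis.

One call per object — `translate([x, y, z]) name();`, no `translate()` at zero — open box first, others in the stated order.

open_box();
translate([-731, 0, 0]) chair();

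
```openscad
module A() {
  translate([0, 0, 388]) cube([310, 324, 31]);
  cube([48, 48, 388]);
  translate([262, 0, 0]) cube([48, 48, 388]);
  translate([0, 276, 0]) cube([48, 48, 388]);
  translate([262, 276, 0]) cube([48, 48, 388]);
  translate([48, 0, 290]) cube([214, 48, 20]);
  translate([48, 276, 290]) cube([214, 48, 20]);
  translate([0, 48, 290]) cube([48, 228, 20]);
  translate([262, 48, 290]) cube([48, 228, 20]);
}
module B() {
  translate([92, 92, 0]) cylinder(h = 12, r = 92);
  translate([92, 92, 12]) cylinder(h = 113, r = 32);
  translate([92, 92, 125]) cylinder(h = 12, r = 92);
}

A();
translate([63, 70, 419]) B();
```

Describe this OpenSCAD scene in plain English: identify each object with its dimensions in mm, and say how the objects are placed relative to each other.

A is a four-legged stool. The seat is 310×324 mm, 31 mm thick, top at z = 419 mm. It stands on four square legs, each 48×48 mm in cross-section, from z = 0 to the seat underside, each flush with a corner of the seat. Four stretchers, 48 mm wide and 20 mm tall, connect adjacent legs with their undersides at z = 290 mm, each running between the inner faces of the legs it joins and aligned with the legs' outer faces on the other axis.

B is a spool: two coaxial disc flanges of radius 92 mm and thickness 12 mm, joined by a core cylinder of radius 32 mm and height 113 mm. The lower flange rests on z = 0 and the three cylinders share a vertical axis.

The spool is on top of the stool, centred.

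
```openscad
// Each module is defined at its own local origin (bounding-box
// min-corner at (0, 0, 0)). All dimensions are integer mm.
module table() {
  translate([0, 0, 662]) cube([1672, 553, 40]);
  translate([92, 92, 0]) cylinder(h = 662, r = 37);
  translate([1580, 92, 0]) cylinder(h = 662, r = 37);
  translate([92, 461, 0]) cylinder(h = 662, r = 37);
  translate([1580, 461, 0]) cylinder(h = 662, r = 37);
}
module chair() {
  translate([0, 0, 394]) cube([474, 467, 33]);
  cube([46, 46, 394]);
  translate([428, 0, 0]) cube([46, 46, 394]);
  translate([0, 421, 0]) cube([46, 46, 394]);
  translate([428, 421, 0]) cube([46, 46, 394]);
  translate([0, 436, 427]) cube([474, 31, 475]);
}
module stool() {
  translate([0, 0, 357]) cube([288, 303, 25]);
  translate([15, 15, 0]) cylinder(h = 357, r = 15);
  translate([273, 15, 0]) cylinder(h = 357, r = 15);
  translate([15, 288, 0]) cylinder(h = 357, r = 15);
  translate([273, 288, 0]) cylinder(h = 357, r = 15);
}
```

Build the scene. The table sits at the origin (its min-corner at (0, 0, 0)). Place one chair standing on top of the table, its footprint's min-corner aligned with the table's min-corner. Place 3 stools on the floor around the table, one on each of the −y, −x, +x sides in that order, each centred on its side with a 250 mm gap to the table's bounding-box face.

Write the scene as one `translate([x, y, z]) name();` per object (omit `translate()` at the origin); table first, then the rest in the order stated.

table();
translate([0, 0, 702]) chair();
translate([692, -553, 0]) stool();
translate([-538, 125, 0]) stool();
translate([1922, 125, 0]) stool();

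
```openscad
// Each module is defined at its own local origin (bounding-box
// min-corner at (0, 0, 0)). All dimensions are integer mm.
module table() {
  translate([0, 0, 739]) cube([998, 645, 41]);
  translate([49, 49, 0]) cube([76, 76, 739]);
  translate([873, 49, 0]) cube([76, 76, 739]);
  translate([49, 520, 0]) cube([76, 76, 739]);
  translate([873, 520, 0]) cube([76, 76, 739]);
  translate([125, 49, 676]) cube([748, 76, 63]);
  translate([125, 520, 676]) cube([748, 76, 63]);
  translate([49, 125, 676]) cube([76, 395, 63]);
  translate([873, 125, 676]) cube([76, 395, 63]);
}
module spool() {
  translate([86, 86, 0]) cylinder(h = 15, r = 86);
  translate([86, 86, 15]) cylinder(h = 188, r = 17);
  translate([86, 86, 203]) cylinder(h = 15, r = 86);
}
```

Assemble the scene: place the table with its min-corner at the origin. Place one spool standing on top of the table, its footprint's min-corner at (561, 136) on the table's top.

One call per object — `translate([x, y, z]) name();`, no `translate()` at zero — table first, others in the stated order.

table();
translate([561, 136, 780]) spool();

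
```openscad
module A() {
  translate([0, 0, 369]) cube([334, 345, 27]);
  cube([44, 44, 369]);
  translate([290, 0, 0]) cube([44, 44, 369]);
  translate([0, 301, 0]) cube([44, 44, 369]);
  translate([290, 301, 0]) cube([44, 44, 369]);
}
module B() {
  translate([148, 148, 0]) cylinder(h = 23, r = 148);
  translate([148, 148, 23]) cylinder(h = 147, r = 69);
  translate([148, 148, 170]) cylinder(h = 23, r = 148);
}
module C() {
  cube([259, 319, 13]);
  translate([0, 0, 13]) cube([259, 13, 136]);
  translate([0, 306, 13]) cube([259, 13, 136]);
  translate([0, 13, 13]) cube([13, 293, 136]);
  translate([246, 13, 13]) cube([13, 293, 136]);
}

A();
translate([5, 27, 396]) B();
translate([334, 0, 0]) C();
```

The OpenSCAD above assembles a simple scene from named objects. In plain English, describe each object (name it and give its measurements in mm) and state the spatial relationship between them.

A is a four-legged stool. The seat is a 334×345×27 mm slab whose top surface is at z = 396 mm; four square legs, each 44×44 mm in cross-section, run from the floor (z = 0) to the underside of the seat, each flush with a corner of the seat.

B is a spool: two coaxial disc flanges of radius 148 mm and thickness 23 mm, joined by a core cylinder of radius 69 mm and height 147 mm. The lower flange rests on z = 0 and the three cylinders share a vertical axis.

C is an open storage box with external size 259×319×149 mm and wall thickness 13 mm (the base is also 13 mm thick). The base covers the whole footprint; the four walls stand on the base, with the y-facing walls full-width and the x-facing walls fitting between their inner faces.

The spool is on top of the stool. The open box is against the stool's +x side, with their −y faces flush.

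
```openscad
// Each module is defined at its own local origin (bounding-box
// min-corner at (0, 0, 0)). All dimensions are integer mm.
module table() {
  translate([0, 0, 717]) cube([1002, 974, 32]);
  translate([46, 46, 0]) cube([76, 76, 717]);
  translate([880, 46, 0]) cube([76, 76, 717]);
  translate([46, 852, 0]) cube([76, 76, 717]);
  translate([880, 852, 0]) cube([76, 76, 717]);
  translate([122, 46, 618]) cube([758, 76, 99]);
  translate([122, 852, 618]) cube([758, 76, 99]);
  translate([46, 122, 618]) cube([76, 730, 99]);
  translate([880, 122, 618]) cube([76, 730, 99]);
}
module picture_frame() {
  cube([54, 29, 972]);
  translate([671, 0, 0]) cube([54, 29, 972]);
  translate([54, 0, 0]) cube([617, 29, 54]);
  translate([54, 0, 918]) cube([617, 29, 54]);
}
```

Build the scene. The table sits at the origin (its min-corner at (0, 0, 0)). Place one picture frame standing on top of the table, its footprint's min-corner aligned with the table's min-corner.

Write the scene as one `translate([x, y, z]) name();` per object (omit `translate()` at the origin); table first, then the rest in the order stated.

table();
translate([0, 0, 749]) picture_frame();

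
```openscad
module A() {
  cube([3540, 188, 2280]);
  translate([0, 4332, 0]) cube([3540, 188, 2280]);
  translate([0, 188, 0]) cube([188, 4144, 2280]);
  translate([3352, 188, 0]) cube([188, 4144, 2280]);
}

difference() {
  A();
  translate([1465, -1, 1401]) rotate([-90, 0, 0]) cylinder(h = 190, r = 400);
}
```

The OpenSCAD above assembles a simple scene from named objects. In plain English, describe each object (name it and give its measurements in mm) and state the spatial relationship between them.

A is the wall frame of a small rectangular building: four walls, each 2280 mm tall and 188 mm thick, enclosing a footprint 3540 mm (x) by 4520 mm (y) outside-to-outside, with no floor or roof. The front and back walls (the −y and +y sides) span the full width; the two side walls fit between them.

The house frame has a circular hole of radius 400 mm through its front wall, centred at (x = 1465, z = 1401).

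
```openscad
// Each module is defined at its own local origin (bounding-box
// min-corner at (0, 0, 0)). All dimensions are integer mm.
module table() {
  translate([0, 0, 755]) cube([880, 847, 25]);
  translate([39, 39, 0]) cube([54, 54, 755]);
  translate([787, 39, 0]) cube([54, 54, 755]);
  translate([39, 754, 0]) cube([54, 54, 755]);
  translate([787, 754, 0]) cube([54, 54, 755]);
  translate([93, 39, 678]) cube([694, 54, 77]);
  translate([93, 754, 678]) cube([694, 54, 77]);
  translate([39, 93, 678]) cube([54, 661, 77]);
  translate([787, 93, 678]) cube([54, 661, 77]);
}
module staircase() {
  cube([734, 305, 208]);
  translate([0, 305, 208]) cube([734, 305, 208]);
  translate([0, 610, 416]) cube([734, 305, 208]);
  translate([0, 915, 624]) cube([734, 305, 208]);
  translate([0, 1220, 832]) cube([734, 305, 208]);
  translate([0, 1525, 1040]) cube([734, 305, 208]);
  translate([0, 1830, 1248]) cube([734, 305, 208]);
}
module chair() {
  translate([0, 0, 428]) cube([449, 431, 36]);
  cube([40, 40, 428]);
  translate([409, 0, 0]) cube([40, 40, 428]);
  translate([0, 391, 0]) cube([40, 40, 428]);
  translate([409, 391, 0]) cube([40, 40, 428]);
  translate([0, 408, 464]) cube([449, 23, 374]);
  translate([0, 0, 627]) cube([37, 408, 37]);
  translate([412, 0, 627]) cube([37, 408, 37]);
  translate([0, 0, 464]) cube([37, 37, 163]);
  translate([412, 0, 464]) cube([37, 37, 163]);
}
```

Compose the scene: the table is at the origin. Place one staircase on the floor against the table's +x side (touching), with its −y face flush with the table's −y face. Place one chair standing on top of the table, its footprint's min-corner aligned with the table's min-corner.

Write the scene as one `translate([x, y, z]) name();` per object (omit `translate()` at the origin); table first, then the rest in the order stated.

table();
translate([880, 0, 0]) staircase();
translate([0, 0, 780]) chair();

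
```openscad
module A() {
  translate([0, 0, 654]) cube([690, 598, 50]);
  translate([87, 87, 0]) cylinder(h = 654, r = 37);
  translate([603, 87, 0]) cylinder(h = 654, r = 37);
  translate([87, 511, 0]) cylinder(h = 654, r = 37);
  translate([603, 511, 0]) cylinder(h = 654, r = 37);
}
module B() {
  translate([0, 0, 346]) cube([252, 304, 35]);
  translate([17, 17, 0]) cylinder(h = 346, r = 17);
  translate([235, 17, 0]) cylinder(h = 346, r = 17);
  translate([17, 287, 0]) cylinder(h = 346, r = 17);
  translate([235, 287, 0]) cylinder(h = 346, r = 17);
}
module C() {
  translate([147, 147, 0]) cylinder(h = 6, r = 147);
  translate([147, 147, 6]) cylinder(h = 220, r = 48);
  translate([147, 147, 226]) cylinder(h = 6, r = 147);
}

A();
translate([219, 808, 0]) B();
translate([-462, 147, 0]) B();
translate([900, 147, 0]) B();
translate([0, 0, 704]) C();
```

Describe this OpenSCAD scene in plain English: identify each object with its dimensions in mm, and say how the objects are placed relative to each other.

A is a rectangular dining table. The top is 690×598×50 mm with its upper surface at z = 704 mm. It stands on four round legs of 74 mm diameter, each leg's bounding box inset 50 mm from the nearest pair of top edges, running from the floor to the underside of the top.

B is a four-legged stool. The seat is a 252×304×35 mm slab whose top surface is at z = 381 mm; four round legs, each 34 mm in diameter, run from the floor (z = 0) to the underside of the seat, each leg's axis is inset half a diameter from the nearest pair of seat edges (so the leg's bounding box is flush with the corner).

C is a spool: two coaxial disc flanges of radius 147 mm and thickness 6 mm, joined by a core cylinder of radius 48 mm and height 220 mm. The lower flange rests on z = 0 and the three cylinders share a vertical axis.

Three stools sit around the table at the +y, −x, +x sides. The spool is on top of the table.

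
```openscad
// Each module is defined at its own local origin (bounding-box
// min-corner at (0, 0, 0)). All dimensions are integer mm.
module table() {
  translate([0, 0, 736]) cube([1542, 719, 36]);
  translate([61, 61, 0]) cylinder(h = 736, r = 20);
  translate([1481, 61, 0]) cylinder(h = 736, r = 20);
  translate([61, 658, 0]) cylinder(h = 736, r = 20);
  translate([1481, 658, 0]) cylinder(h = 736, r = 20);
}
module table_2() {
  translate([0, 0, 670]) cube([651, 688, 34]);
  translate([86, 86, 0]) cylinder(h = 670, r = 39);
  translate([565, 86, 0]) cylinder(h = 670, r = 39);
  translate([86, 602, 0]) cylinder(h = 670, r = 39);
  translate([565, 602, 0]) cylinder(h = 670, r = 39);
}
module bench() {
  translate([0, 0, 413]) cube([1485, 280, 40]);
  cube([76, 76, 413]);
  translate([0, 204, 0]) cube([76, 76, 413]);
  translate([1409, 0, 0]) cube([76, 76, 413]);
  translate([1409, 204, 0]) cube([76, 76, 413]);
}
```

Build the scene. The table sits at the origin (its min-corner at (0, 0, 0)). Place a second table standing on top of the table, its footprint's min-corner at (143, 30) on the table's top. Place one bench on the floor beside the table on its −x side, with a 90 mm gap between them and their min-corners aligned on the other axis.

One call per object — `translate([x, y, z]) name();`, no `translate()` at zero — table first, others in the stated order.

table();
translate([143, 30, 772]) table_2();
translate([-1575, 0, 0]) bench();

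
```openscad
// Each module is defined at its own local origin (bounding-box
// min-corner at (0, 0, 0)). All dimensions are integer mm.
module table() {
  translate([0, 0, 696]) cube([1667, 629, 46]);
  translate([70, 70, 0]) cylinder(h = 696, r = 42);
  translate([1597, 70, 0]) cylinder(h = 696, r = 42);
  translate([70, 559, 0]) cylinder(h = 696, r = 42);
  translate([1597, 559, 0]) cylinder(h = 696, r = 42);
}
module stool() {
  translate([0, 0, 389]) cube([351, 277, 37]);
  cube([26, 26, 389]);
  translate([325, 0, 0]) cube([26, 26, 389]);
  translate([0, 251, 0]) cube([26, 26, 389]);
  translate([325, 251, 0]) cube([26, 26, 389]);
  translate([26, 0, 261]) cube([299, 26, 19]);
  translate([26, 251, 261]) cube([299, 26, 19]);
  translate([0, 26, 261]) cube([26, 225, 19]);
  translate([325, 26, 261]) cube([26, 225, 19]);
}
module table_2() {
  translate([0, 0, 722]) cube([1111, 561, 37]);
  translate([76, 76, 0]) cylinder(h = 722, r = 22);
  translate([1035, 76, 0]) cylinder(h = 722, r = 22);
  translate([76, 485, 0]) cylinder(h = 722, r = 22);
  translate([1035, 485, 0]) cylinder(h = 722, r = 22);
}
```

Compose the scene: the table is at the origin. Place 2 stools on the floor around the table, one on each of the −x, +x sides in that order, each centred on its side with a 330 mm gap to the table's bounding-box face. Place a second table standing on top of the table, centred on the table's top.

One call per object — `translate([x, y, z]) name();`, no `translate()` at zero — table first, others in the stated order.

table();
translate([-681, 176, 0]) stool();
translate([1997, 176, 0]) stool();
translate([278, 34, 742]) table_2();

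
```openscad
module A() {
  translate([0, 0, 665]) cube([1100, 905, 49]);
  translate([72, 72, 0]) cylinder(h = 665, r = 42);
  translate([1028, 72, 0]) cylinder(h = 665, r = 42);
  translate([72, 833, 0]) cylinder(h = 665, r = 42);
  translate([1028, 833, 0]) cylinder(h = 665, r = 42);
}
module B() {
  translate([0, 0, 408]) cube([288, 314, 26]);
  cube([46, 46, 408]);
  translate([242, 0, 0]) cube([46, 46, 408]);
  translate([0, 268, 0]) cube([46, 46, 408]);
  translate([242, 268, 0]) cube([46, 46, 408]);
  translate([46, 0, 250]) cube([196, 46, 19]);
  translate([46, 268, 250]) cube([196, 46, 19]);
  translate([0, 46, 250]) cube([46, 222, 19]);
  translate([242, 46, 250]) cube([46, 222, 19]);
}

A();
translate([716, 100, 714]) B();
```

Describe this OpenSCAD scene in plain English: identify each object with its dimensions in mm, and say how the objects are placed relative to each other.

A is a table with a 1100×905 mm rectangular top, 49 mm thick, top surface at z = 714 mm, supported by four round legs of 84 mm diameter, each leg's bounding box inset 30 mm from the nearest pair of top edges, running from the floor.

B is a four-legged stool. The seat is a 288×314×26 mm slab whose top surface is at z = 434 mm; four square legs, each 46×46 mm in cross-section, run from the floor (z = 0) to the underside of the seat, each flush with a corner of the seat. Four stretchers, 46 mm wide and 19 mm tall, connect adjacent legs with their undersides at z = 250 mm, each running between the inner faces of the legs it joins and aligned with the legs' outer faces on the other axis.

The stool is on top of the table.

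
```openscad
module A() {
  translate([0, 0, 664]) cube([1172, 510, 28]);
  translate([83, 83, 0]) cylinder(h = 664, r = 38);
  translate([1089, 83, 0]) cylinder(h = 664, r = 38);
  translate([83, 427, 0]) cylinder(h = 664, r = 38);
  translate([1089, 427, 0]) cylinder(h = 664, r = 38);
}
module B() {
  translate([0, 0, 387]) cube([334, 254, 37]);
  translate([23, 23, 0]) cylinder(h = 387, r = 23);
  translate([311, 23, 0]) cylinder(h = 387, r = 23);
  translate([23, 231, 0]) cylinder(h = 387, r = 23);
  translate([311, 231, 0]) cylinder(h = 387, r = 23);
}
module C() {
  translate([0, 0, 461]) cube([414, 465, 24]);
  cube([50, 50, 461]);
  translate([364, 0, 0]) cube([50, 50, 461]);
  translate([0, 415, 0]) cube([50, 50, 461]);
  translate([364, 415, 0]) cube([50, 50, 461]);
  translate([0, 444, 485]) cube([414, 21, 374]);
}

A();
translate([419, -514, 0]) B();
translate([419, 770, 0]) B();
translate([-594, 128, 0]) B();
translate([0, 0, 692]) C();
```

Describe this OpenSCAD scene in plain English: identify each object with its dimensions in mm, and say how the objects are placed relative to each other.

A is a table with a 1172×510 mm rectangular top, 28 mm thick, top surface at z = 692 mm, supported by four round legs of 76 mm diameter, each leg's bounding box inset 45 mm from the nearest pair of top edges, running from the floor.

B is a simple wooden stool: a rectangular seat 334 mm (x) by 254 mm (y), 37 mm thick, top face at z = 424 mm, on four round legs, each 46 mm in diameter. The legs rest on z = 0, each leg's axis is inset half a diameter from the nearest pair of seat edges (so the leg's bounding box is flush with the corner).

C is a chair: 414×465 mm seat, 24 mm thick, top at z = 485 mm, on four 50 mm square corner legs flush with the seat edges. A 21 mm thick backrest slab spans the full seat width, extending 374 mm above the seat top, its back face flush with the seat's +y edge.

Three stools sit around the table at the −y, +y, −x sides. The chair is on top of the table.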